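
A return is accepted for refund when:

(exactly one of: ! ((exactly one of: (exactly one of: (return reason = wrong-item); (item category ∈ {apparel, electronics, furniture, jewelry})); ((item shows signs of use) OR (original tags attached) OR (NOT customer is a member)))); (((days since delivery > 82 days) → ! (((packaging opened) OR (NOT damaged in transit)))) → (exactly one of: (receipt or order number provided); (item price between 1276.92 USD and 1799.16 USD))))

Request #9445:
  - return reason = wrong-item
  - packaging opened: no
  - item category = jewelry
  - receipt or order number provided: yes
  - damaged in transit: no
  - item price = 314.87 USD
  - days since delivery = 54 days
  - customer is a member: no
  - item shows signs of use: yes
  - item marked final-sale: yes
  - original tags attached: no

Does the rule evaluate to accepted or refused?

Atomic conditions:
  return reason = wrong-item: wrong-item == wrong-item is true
  item category ∈ {apparel, electronics, furniture, jewelry}: jewelry is in the set → true
  item shows signs of use: yes → true
  original tags attached: no → false
  NOT customer is a member: no → true
  days since delivery > 82 days: 54 > 82 is false
  packaging opened: no → false
  NOT damaged in transit: no → true
  receipt or order number provided: yes → true
  item price between 1276.92 USD and 1799.16 USD: 314.87 in [1276.92, 1799.16] is false
Combine:
[1.1.1] exactly-one(true, true) = false
[1.1.2] true OR false OR true = true
[1.1] exactly-one(false, true) = true
[1] NOT true = false
[2.1.2.1] false OR true = true
[2.1.2] NOT true = false
[2.1] false → false (antecedent false ⇒ implication holds) = true
[2.2] exactly-one(true, false) = true
[2] true → true = true
[root] exactly-one(false, true) = true
Overall: true → accepted

Accepted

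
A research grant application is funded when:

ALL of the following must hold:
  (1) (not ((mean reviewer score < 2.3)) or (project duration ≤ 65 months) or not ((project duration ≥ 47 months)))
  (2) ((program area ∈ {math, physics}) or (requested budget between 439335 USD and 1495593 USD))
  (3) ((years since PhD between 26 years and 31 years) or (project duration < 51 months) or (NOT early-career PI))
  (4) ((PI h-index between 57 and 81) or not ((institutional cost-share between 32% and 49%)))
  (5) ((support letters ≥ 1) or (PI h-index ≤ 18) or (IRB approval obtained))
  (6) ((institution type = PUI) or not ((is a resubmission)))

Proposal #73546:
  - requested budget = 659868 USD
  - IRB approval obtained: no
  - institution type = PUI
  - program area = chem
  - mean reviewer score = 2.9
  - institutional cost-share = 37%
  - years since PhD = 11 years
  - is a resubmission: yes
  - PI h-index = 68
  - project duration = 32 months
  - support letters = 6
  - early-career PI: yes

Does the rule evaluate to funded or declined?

Atomic conditions:
  mean reviewer score < 2.3: 2.9 < 2.3 is false
  project duration ≤ 65 months: 32 ≤ 65 is true
  project duration ≥ 47 months: 32 ≥ 47 is false
  program area ∈ {math, physics}: chem is not in the set → false
  requested budget between 439335 USD and 1495593 USD: 659868 in [439335, 1495593] is true
  years since PhD between 26 years and 31 years: 11 in [26, 31] is false
  project duration < 51 months: 32 < 51 is true
  NOT early-career PI: yes → false
  PI h-index between 57 and 81: 68 in [57, 81] is true
  institutional cost-share between 32% and 49%: 37 in [32, 49] is true
  support letters ≥ 1: 6 ≥ 1 is true
  PI h-index ≤ 18: 68 ≤ 18 is false
  IRB approval obtained: no → false
  institution type = PUI: PUI == PUI is true
  is a resubmission: yes → true
Combine:
[1.1] NOT false = true
[1.3] NOT false = true
[1] true OR true OR true = true
[2] false OR true = true
[3] false OR true OR false = true
[4.2] NOT true = false
[4] true OR false = true
[5] true OR false OR false = true
[6.2] NOT true = false
[6] true OR false = true
[root] true AND true AND true AND true AND true AND true = true
Overall: true → funded

Funded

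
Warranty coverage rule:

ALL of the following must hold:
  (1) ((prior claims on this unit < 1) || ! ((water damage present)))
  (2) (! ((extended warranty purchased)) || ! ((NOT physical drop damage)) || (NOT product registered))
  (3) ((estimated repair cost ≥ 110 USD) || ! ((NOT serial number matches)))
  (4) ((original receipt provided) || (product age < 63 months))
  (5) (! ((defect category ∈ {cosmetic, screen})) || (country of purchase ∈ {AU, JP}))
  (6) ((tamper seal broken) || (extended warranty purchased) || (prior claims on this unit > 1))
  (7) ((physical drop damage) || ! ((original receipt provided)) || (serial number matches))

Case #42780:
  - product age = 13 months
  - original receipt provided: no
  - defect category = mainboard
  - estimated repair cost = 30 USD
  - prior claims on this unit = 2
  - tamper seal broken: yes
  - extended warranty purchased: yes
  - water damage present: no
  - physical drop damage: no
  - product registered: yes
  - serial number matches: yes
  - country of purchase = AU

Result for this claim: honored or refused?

Atomic conditions:
  prior claims on this unit < 1: 2 < 1 is false
  water damage present: no → false
  extended warranty purchased: yes → true
  NOT physical drop damage: no → true
  NOT product registered: yes → false
  estimated repair cost ≥ 110 USD: 30 ≥ 110 is false
  NOT serial number matches: yes → false
  original receipt provided: no → false
  product age < 63 months: 13 < 63 is true
  defect category ∈ {cosmetic, screen}: mainboard is not in the set → false
  country of purchase ∈ {AU, JP}: AU is in the set → true
  tamper seal broken: yes → true
  prior claims on this unit > 1: 2 > 1 is true
  physical drop damage: no → false
  serial number matches: yes → true
Combine:
[1.2] NOT false = true
[1] false OR true = true
[2.1] NOT true = false
[2.2] NOT true = false
[2] false OR false OR false = false
[3.2] NOT false = true
[3] false OR true = true
[4] false OR true = true
[5.1] NOT false = true
[5] true OR true = true
[6] true OR true OR true = true
[7.2] NOT false = true
[7] false OR true OR true = true
[root] true AND false AND true AND true AND true AND true AND true = false
Overall: false → refused

Refused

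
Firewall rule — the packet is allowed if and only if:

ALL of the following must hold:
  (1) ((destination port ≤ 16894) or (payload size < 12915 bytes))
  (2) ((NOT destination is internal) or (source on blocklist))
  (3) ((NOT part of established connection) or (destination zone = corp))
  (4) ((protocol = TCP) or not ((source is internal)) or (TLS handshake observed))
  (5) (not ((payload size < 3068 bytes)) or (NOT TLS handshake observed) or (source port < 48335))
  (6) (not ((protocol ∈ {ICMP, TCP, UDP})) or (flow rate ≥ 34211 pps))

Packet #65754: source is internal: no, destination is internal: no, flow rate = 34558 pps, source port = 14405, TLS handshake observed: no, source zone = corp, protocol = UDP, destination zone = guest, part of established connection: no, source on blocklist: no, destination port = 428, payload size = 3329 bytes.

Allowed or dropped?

Atomic conditions:
  destination port ≤ 16894: 428 ≤ 16894 is true
  payload size < 12915 bytes: 3329 < 12915 is true
  NOT destination is internal: no → true
  source on blocklist: no → false
  NOT part of established connection: no → true
  destination zone = corp: guest == corp is false
  protocol = TCP: UDP == TCP is false
  source is internal: no → false
  TLS handshake observed: no → false
  payload size < 3068 bytes: 3329 < 3068 is false
  NOT TLS handshake observed: no → true
  source port < 48335: 14405 < 48335 is true
  protocol ∈ {ICMP, TCP, UDP}: UDP is in the set → true
  flow rate ≥ 34211 pps: 34558 ≥ 34211 is true
Combine:
[1] true OR true = true
[2] true OR false = true
[3] true OR false = true
[4.2] NOT false = true
[4] false OR true OR false = true
[5.1] NOT false = true
[5] true OR true OR true = true
[6.1] NOT true = false
[6] false OR true = true
[root] true AND true AND true AND true AND true AND true = true
Overall: true → allowed

Allowed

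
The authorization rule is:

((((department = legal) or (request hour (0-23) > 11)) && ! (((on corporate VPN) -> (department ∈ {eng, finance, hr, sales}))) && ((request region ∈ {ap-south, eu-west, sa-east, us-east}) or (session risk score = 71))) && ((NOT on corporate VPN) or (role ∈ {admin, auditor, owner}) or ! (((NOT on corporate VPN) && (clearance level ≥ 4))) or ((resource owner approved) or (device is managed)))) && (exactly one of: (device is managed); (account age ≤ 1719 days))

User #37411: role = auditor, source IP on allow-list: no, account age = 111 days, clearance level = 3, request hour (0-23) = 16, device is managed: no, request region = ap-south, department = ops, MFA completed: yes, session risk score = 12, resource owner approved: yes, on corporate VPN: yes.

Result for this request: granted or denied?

Atomic conditions:
  department = legal: ops == legal is false
  request hour (0-23) > 11: 16 > 11 is true
  on corporate VPN: yes → true
  department ∈ {eng, finance, hr, sales}: ops is not in the set → false
  request region ∈ {ap-south, eu-west, sa-east, us-east}: ap-south is in the set → true
  session risk score = 71: 12 == 71 is false
  NOT on corporate VPN: yes → false
  role ∈ {admin, auditor, owner}: auditor is in the set → true
  clearance level ≥ 4: 3 ≥ 4 is false
  resource owner approved: yes → true
  device is managed: no → false
  account age ≤ 1719 days: 111 ≤ 1719 is true
Combine:
[1.1.1] false OR true = true
[1.1.2.1] true → false = false
[1.1.2] NOT false = true
[1.1.3] true OR false = true
[1.1] true AND true AND true = true
[1.2.3.1] false AND false = false
[1.2.3] NOT false = true
[1.2.4] true OR false = true
[1.2] false OR true OR true OR true = true
[1] true AND true = true
[2] exactly-one(false, true) = true
[root] true AND true = true
Overall: true → granted

Granted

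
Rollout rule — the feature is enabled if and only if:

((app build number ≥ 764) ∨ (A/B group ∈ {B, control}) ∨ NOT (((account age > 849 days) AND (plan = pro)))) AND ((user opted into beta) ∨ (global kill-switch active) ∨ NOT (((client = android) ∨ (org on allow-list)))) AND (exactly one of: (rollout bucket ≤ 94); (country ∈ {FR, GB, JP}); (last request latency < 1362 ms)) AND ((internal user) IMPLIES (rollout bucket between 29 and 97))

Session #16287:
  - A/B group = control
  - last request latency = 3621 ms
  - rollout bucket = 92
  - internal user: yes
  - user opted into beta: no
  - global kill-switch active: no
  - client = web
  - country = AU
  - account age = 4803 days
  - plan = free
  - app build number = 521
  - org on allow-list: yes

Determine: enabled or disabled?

Atomic conditions:
  app build number ≥ 764: 521 ≥ 764 is false
  A/B group ∈ {B, control}: control is in the set → true
  account age > 849 days: 4803 > 849 is true
  plan = pro: free == pro is false
  user opted into beta: no → false
  global kill-switch active: no → false
  client = android: web == android is false
  org on allow-list: yes → true
  rollout bucket ≤ 94: 92 ≤ 94 is true
  country ∈ {FR, GB, JP}: AU is not in the set → false
  last request latency < 1362 ms: 3621 < 1362 is false
  internal user: yes → true
  rollout bucket between 29 and 97: 92 in [29, 97] is true
Combine:
[1.3.1] true AND false = false
[1.3] NOT false = true
[1] false OR true OR true = true
[2.3.1] false OR true = true
[2.3] NOT true = false
[2] false OR false OR false = false
[3] exactly-one(true, false, false) = true
[4] true → true = true
[root] true AND false AND true AND true = false
Overall: false → disabled

Disabled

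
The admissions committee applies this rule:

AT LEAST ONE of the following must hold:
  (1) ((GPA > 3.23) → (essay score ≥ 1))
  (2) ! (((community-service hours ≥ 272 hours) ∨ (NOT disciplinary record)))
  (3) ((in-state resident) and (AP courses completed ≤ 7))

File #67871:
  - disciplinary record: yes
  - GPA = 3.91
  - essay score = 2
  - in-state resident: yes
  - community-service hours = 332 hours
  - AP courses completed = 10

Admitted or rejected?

Atomic conditions:
  GPA > 3.23: 3.91 > 3.23 is true
  essay score ≥ 1: 2 ≥ 1 is true
  community-service hours ≥ 272 hours: 332 ≥ 272 is true
  NOT disciplinary record: yes → false
  in-state resident: yes → true
  AP courses completed ≤ 7: 10 ≤ 7 is false
Combine:
[1] true → true = true
[2.1] true OR false = true
[2] NOT true = false
[3] true AND false = false
[root] true OR false OR false = true
Overall: true → admitted

Admitted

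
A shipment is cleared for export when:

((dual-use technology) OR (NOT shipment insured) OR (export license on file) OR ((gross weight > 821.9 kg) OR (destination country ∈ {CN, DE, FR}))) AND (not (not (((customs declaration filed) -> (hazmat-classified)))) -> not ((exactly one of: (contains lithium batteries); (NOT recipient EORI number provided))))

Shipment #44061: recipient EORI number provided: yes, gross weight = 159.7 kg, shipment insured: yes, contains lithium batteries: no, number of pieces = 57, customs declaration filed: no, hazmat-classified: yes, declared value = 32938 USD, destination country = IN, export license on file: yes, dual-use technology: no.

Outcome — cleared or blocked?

Cleared

Atomic conditions:
  dual-use technology: no → false
  NOT shipment insured: yes → false
  export license on file: yes → true
  gross weight > 821.9 kg: 159.7 > 821.9 is false
  destination country ∈ {CN, DE, FR}: IN is not in the set → false
  customs declaration filed: no → false
  hazmat-classified: yes → true
  contains lithium batteries: no → false
  NOT recipient EORI number provided: yes → false
Combine:
[1.4] false OR false = false
[1] false OR false OR true OR false = true
[2.1.1.1] false → true (antecedent false ⇒ implication holds) = true
[2.1.1] NOT true = false
[2.1] NOT false = true
[2.2.1] exactly-one(false, false) = false
[2.2] NOT false = true
[2] true → true = true
[root] true AND true = true
Overall: true → cleared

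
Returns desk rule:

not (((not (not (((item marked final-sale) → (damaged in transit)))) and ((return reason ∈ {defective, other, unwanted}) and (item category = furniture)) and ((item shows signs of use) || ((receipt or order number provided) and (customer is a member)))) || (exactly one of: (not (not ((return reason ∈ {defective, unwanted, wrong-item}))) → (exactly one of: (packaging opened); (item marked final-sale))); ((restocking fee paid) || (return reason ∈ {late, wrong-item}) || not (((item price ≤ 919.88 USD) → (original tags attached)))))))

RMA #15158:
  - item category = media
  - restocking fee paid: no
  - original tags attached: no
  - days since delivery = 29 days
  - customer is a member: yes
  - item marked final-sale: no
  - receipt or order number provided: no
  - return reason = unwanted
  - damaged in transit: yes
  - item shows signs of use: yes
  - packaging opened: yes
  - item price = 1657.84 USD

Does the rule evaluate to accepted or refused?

Refused

Atomic conditions:
  item marked final-sale: no → false
  damaged in transit: yes → true
  return reason ∈ {defective, other, unwanted}: unwanted is in the set → true
  item category = furniture: media == furniture is false
  item shows signs of use: yes → true
  receipt or order number provided: no → false
  customer is a member: yes → true
  return reason ∈ {defective, unwanted, wrong-item}: unwanted is in the set → true
  packaging opened: yes → true
  restocking fee paid: no → false
  return reason ∈ {late, wrong-item}: unwanted is not in the set → false
  item price ≤ 919.88 USD: 1657.84 ≤ 919.88 is false
  original tags attached: no → false
Combine:
[1.1.1.1.1] false → true (antecedent false ⇒ implication holds) = true
[1.1.1.1] NOT true = false
[1.1.1] NOT false = true
[1.1.2] true AND false = false
[1.1.3.2] false AND true = false
[1.1.3] true OR false = true
[1.1] true AND false AND true = false
[1.2.1.1.1] NOT true = false
[1.2.1.1] NOT false = true
[1.2.1.2] exactly-one(true, false) = true
[1.2.1] true → true = true
[1.2.2.3.1] false → false (antecedent false ⇒ implication holds) = true
[1.2.2.3] NOT true = false
[1.2.2] false OR false OR false = false
[1.2] exactly-one(true, false) = true
[1] false OR true = true
[root] NOT true = false
Overall: false → refused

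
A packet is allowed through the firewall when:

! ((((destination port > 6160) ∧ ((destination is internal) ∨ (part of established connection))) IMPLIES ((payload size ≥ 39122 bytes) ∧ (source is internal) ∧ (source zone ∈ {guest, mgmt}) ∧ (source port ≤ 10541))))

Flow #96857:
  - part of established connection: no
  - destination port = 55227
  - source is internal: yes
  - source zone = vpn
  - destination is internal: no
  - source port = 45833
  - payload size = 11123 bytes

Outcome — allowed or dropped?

Dropped

Atomic conditions:
  destination port > 6160: 55227 > 6160 is true
  destination is internal: no → false
  part of established connection: no → false
  payload size ≥ 39122 bytes: 11123 ≥ 39122 is false
  source is internal: yes → true
  source zone ∈ {guest, mgmt}: vpn is not in the set → false
  source port ≤ 10541: 45833 ≤ 10541 is false
Combine:
[1.1.2] false OR false = false
[1.1] true AND false = false
[1.2] false AND true AND false AND false = false
[1] false → false (antecedent false ⇒ implication holds) = true
[root] NOT true = false
Overall: false → dropped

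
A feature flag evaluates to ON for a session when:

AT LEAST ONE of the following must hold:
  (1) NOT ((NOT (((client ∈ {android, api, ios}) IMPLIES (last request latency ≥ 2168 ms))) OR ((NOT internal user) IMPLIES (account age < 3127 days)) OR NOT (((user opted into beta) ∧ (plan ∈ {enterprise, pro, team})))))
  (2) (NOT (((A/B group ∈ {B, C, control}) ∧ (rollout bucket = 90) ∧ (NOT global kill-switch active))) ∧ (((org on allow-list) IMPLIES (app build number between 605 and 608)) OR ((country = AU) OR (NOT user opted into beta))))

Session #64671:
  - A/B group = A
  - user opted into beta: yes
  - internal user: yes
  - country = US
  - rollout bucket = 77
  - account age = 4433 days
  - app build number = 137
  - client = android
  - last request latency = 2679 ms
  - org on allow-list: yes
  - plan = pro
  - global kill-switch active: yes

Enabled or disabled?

Atomic conditions:
  client ∈ {android, api, ios}: android is in the set → true
  last request latency ≥ 2168 ms: 2679 ≥ 2168 is true
  NOT internal user: yes → false
  account age < 3127 days: 4433 < 3127 is false
  user opted into beta: yes → true
  plan ∈ {enterprise, pro, team}: pro is in the set → true
  A/B group ∈ {B, C, control}: A is not in the set → false
  rollout bucket = 90: 77 == 90 is false
  NOT global kill-switch active: yes → false
  org on allow-list: yes → true
  app build number between 605 and 608: 137 in [605, 608] is false
  country = AU: US == AU is false
  NOT user opted into beta: yes → false
Combine:
[1.1.1.1] true → true = true
[1.1.1] NOT true = false
[1.1.2] false → false (antecedent false ⇒ implication holds) = true
[1.1.3.1] true AND true = true
[1.1.3] NOT true = false
[1.1] false OR true OR false = true
[1] NOT true = false
[2.1.1] false AND false AND false = false
[2.1] NOT false = true
[2.2.1] true → false = false
[2.2.2] false OR false = false
[2.2] false OR false = false
[2] true AND false = false
[root] false OR false = false
Overall: false → disabled

Disabled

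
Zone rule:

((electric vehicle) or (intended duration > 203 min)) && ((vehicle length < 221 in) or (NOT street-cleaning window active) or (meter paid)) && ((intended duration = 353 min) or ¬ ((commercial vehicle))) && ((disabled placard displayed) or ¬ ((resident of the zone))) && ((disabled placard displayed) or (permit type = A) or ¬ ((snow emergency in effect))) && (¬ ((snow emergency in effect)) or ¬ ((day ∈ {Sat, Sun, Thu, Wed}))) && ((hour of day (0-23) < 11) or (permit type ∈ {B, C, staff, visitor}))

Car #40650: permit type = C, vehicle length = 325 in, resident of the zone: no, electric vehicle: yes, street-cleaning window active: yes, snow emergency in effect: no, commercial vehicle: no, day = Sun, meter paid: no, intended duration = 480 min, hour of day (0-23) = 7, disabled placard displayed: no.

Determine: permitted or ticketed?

Ticketed

Atomic conditions:
  electric vehicle: yes → true
  intended duration > 203 min: 480 > 203 is true
  vehicle length < 221 in: 325 < 221 is false
  NOT street-cleaning window active: yes → false
  meter paid: no → false
  intended duration = 353 min: 480 == 353 is false
  commercial vehicle: no → false
  disabled placard displayed: no → false
  resident of the zone: no → false
  permit type = A: C == A is false
  snow emergency in effect: no → false
  day ∈ {Sat, Sun, Thu, Wed}: Sun is in the set → true
  hour of day (0-23) < 11: 7 < 11 is true
  permit type ∈ {B, C, staff, visitor}: C is in the set → true
Combine:
[1] true OR true = true
[2] false OR false OR false = false
[3.2] NOT false = true
[3] false OR true = true
[4.2] NOT false = true
[4] false OR true = true
[5.3] NOT false = true
[5] false OR false OR true = true
[6.1] NOT false = true
[6.2] NOT true = false
[6] true OR false = true
[7] true OR true = true
[root] true AND false AND true AND true AND true AND true AND true = false
Overall: false → ticketed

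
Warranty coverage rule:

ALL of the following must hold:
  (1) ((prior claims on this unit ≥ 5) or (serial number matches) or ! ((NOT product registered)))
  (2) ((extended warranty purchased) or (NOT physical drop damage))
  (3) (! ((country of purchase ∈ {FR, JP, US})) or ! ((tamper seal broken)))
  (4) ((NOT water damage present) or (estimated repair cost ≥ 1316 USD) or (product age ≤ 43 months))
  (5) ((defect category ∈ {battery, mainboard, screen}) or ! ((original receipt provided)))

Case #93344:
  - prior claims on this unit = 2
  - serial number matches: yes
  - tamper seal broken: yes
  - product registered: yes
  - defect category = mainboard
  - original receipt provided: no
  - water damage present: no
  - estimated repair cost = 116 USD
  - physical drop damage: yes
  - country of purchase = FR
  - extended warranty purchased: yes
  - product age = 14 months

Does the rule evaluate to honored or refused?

Refused

Atomic conditions:
  prior claims on this unit ≥ 5: 2 ≥ 5 is false
  serial number matches: yes → true
  NOT product registered: yes → false
  extended warranty purchased: yes → true
  NOT physical drop damage: yes → false
  country of purchase ∈ {FR, JP, US}: FR is in the set → true
  tamper seal broken: yes → true
  NOT water damage present: no → true
  estimated repair cost ≥ 1316 USD: 116 ≥ 1316 is false
  product age ≤ 43 months: 14 ≤ 43 is true
  defect category ∈ {battery, mainboard, screen}: mainboard is in the set → true
  original receipt provided: no → false
Combine:
[1.3] NOT false = true
[1] false OR true OR true = true
[2] true OR false = true
[3.1] NOT true = false
[3.2] NOT true = false
[3] false OR false = false
[4] true OR false OR true = true
[5.2] NOT false = true
[5] true OR true = true
[root] true AND true AND false AND true AND true = false
Overall: false → refused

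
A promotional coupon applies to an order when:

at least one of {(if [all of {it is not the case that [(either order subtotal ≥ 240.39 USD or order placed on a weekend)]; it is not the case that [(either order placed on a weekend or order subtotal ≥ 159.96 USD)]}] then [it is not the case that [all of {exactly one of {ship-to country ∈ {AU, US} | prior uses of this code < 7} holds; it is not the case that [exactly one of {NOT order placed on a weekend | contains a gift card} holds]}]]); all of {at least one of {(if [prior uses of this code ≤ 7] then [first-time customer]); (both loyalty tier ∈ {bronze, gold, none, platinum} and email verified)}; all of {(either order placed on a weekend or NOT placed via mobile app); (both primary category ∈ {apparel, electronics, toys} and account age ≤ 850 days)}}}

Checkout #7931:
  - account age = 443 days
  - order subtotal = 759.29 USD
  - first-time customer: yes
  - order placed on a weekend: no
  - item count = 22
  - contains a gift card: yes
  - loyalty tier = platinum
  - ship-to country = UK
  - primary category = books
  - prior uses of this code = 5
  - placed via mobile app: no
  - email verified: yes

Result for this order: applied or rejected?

Applied

Atomic conditions:
  order subtotal ≥ 240.39 USD: 759.29 ≥ 240.39 is true
  order placed on a weekend: no → false
  order subtotal ≥ 159.96 USD: 759.29 ≥ 159.96 is true
  ship-to country ∈ {AU, US}: UK is not in the set → false
  prior uses of this code < 7: 5 < 7 is true
  NOT order placed on a weekend: no → true
  contains a gift card: yes → true
  prior uses of this code ≤ 7: 5 ≤ 7 is true
  first-time customer: yes → true
  loyalty tier ∈ {bronze, gold, none, platinum}: platinum is in the set → true
  email verified: yes → true
  NOT placed via mobile app: no → true
  primary category ∈ {apparel, electronics, toys}: books is not in the set → false
  account age ≤ 850 days: 443 ≤ 850 is true
Combine:
[1.1.1.1] true OR false = true
[1.1.1] NOT true = false
[1.1.2.1] false OR true = true
[1.1.2] NOT true = false
[1.1] false AND false = false
[1.2.1.1] exactly-one(false, true) = true
[1.2.1.2.1] exactly-one(true, true) = false
[1.2.1.2] NOT false = true
[1.2.1] true AND true = true
[1.2] NOT true = false
[1] false → false (antecedent false ⇒ implication holds) = true
[2.1.1] true → true = true
[2.1.2] true AND true = true
[2.1] true OR true = true
[2.2.1] false OR true = true
[2.2.2] false AND true = false
[2.2] true AND false = false
[2] true AND false = false
[root] true OR false = true
Overall: true → applied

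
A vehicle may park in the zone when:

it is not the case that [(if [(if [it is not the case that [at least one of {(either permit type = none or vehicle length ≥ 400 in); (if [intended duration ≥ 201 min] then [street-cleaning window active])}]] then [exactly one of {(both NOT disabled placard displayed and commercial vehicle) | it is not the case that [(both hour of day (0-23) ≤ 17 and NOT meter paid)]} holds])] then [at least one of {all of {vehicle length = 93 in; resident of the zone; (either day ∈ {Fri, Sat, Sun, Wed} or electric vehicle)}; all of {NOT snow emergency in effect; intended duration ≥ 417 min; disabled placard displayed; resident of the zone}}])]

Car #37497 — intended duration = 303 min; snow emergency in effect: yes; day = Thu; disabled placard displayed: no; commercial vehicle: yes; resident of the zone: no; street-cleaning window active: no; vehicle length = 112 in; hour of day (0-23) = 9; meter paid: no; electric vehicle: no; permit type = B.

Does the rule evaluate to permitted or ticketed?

Permitted

Atomic conditions:
  permit type = none: B == none is false
  vehicle length ≥ 400 in: 112 ≥ 400 is false
  intended duration ≥ 201 min: 303 ≥ 201 is true
  street-cleaning window active: no → false
  NOT disabled placard displayed: no → true
  commercial vehicle: yes → true
  hour of day (0-23) ≤ 17: 9 ≤ 17 is true
  NOT meter paid: no → true
  vehicle length = 93 in: 112 == 93 is false
  resident of the zone: no → false
  day ∈ {Fri, Sat, Sun, Wed}: Thu is not in the set → false
  electric vehicle: no → false
  NOT snow emergency in effect: yes → false
  intended duration ≥ 417 min: 303 ≥ 417 is false
  disabled placard displayed: no → false
Combine:
[1.1.1.1.1] false OR false = false
[1.1.1.1.2] true → false = false
[1.1.1.1] false OR false = false
[1.1.1] NOT false = true
[1.1.2.1] true AND true = true
[1.1.2.2.1] true AND true = true
[1.1.2.2] NOT true = false
[1.1.2] exactly-one(true, false) = true
[1.1] true → true = true
[1.2.1.3] false OR false = false
[1.2.1] false AND false AND false = false
[1.2.2] false AND false AND false AND false = false
[1.2] false OR false = false
[1] true → false = false
[root] NOT false = true
Overall: true → permitted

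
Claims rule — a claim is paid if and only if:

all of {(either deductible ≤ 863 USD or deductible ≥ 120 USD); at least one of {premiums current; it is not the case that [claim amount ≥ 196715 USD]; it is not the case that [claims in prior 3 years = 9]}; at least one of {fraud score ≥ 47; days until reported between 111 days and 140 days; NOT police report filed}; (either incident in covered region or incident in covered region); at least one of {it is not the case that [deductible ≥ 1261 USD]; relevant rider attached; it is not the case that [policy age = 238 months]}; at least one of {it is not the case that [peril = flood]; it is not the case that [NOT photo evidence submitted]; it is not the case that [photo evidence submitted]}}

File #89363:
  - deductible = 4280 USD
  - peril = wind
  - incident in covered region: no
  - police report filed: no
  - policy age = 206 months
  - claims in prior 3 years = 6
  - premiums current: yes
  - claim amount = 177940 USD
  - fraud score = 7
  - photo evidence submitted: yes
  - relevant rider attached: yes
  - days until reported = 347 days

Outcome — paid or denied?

Atomic conditions:
  deductible ≤ 863 USD: 4280 ≤ 863 is false
  deductible ≥ 120 USD: 4280 ≥ 120 is true
  premiums current: yes → true
  claim amount ≥ 196715 USD: 177940 ≥ 196715 is false
  claims in prior 3 years = 9: 6 == 9 is false
  fraud score ≥ 47: 7 ≥ 47 is false
  days until reported between 111 days and 140 days: 347 in [111, 140] is false
  NOT police report filed: no → true
  incident in covered region: no → false
  deductible ≥ 1261 USD: 4280 ≥ 1261 is true
  relevant rider attached: yes → true
  policy age = 238 months: 206 == 238 is false
  peril = flood: wind == flood is false
  NOT photo evidence submitted: yes → false
  photo evidence submitted: yes → true
Combine:
[1] false OR true = true
[2.2] NOT false = true
[2.3] NOT false = true
[2] true OR true OR true = true
[3] false OR false OR true = true
[4] false OR false = false
[5.1] NOT true = false
[5.3] NOT false = true
[5] false OR true OR true = true
[6.1] NOT false = true
[6.2] NOT false = true
[6.3] NOT true = false
[6] true OR true OR false = true
[root] true AND true AND true AND false AND true AND true = false
Overall: false → denied

Denied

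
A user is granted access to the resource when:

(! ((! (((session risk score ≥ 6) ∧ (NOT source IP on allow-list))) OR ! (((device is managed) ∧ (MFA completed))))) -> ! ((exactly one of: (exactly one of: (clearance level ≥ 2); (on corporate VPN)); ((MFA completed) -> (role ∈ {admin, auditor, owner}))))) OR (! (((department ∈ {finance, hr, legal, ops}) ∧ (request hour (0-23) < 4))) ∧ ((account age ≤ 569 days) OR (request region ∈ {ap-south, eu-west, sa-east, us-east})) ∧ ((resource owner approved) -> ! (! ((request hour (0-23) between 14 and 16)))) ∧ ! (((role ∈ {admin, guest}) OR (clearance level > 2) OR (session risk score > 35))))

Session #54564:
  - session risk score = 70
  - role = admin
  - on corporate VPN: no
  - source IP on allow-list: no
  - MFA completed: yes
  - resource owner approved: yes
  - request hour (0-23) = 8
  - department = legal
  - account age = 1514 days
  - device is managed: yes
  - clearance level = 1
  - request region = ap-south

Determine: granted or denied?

Atomic conditions:
  session risk score ≥ 6: 70 ≥ 6 is true
  NOT source IP on allow-list: no → true
  device is managed: yes → true
  MFA completed: yes → true
  clearance level ≥ 2: 1 ≥ 2 is false
  on corporate VPN: no → false
  role ∈ {admin, auditor, owner}: admin is in the set → true
  department ∈ {finance, hr, legal, ops}: legal is in the set → true
  request hour (0-23) < 4: 8 < 4 is false
  account age ≤ 569 days: 1514 ≤ 569 is false
  request region ∈ {ap-south, eu-west, sa-east, us-east}: ap-south is in the set → true
  resource owner approved: yes → true
  request hour (0-23) between 14 and 16: 8 in [14, 16] is false
  role ∈ {admin, guest}: admin is in the set → true
  clearance level > 2: 1 > 2 is false
  session risk score > 35: 70 > 35 is true
Combine:
[1.1.1.1.1] true AND true = true
[1.1.1.1] NOT true = false
[1.1.1.2.1] true AND true = true
[1.1.1.2] NOT true = false
[1.1.1] false OR false = false
[1.1] NOT false = true
[1.2.1.1] exactly-one(false, false) = false
[1.2.1.2] true → true = true
[1.2.1] exactly-one(false, true) = true
[1.2] NOT true = false
[1] true → false = false
[2.1.1] true AND false = false
[2.1] NOT false = true
[2.2] false OR true = true
[2.3.2.1] NOT false = true
[2.3.2] NOT true = false
[2.3] true → false = false
[2.4.1] true OR false OR true = true
[2.4] NOT true = false
[2] true AND true AND false AND false = false
[root] false OR false = false
Overall: false → denied

Denied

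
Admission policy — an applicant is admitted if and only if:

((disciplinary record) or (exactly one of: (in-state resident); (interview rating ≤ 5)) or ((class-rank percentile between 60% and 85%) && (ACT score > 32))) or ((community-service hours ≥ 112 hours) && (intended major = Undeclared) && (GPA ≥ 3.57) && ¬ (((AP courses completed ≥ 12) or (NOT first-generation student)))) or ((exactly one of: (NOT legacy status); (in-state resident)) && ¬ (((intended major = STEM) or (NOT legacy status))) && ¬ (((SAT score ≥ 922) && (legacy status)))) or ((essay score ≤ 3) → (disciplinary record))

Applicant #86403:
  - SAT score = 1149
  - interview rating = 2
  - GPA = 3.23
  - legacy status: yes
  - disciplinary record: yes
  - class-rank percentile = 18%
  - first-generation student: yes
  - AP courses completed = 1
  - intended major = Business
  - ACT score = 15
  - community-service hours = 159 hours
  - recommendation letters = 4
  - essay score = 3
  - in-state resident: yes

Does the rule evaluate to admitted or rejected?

Admitted

Atomic conditions:
  disciplinary record: yes → true
  in-state resident: yes → true
  interview rating ≤ 5: 2 ≤ 5 is true
  class-rank percentile between 60% and 85%: 18 in [60, 85] is false
  ACT score > 32: 15 > 32 is false
  community-service hours ≥ 112 hours: 159 ≥ 112 is true
  intended major = Undeclared: Business == Undeclared is false
  GPA ≥ 3.57: 3.23 ≥ 3.57 is false
  AP courses completed ≥ 12: 1 ≥ 12 is false
  NOT first-generation student: yes → false
  NOT legacy status: yes → false
  intended major = STEM: Business == STEM is false
  SAT score ≥ 922: 1149 ≥ 922 is true
  legacy status: yes → true
  essay score ≤ 3: 3 ≤ 3 is true
Combine:
[1.2] exactly-one(true, true) = false
[1.3] false AND false = false
[1] true OR false OR false = true
[2.4.1] false OR false = false
[2.4] NOT false = true
[2] true AND false AND false AND true = false
[3.1] exactly-one(false, true) = true
[3.2.1] false OR false = false
[3.2] NOT false = true
[3.3.1] true AND true = true
[3.3] NOT true = false
[3] true AND true AND false = false
[4] true → true = true
[root] true OR false OR false OR true = true
Overall: true → admitted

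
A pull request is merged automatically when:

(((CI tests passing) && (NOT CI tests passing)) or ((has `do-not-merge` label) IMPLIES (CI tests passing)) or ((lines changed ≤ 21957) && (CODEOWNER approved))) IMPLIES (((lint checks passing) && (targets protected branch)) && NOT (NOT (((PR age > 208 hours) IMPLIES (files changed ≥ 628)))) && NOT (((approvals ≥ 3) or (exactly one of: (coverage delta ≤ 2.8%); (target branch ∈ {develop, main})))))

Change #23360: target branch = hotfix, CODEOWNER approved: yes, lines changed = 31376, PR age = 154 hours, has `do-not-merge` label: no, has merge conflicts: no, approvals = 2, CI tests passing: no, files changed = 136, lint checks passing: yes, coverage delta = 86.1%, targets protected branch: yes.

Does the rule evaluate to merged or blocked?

Atomic conditions:
  CI tests passing: no → false
  NOT CI tests passing: no → true
  has `do-not-merge` label: no → false
  lines changed ≤ 21957: 31376 ≤ 21957 is false
  CODEOWNER approved: yes → true
  lint checks passing: yes → true
  targets protected branch: yes → true
  PR age > 208 hours: 154 > 208 is false
  files changed ≥ 628: 136 ≥ 628 is false
  approvals ≥ 3: 2 ≥ 3 is false
  coverage delta ≤ 2.8%: 86.1 ≤ 2.8 is false
  target branch ∈ {develop, main}: hotfix is not in the set → false
Combine:
[1.1] false AND true = false
[1.2] false → false (antecedent false ⇒ implication holds) = true
[1.3] false AND true = false
[1] false OR true OR false = true
[2.1] true AND true = true
[2.2.1.1] false → false (antecedent false ⇒ implication holds) = true
[2.2.1] NOT true = false
[2.2] NOT false = true
[2.3.1.2] exactly-one(false, false) = false
[2.3.1] false OR false = false
[2.3] NOT false = true
[2] true AND true AND true = true
[root] true → true = true
Overall: true → merged

Merged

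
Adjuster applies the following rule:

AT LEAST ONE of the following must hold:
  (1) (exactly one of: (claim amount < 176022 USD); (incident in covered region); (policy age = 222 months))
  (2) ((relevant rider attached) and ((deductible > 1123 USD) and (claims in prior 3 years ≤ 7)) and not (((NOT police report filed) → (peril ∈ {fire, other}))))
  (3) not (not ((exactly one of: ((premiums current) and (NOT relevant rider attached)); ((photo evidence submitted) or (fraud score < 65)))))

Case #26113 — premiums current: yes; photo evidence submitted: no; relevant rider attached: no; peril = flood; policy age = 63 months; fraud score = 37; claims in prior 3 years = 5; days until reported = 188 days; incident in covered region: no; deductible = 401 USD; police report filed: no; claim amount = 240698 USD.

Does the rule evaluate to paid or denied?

Atomic conditions:
  claim amount < 176022 USD: 240698 < 176022 is false
  incident in covered region: no → false
  policy age = 222 months: 63 == 222 is false
  relevant rider attached: no → false
  deductible > 1123 USD: 401 > 1123 is false
  claims in prior 3 years ≤ 7: 5 ≤ 7 is true
  NOT police report filed: no → true
  peril ∈ {fire, other}: flood is not in the set → false
  premiums current: yes → true
  NOT relevant rider attached: no → true
  photo evidence submitted: no → false
  fraud score < 65: 37 < 65 is true
Combine:
[1] exactly-one(false, false, false) = false
[2.2] false AND true = false
[2.3.1] true → false = false
[2.3] NOT false = true
[2] false AND false AND true = false
[3.1.1.1] true AND true = true
[3.1.1.2] false OR true = true
[3.1.1] exactly-one(true, true) = false
[3.1] NOT false = true
[3] NOT true = false
[root] false OR false OR false = false
Overall: false → denied

Denied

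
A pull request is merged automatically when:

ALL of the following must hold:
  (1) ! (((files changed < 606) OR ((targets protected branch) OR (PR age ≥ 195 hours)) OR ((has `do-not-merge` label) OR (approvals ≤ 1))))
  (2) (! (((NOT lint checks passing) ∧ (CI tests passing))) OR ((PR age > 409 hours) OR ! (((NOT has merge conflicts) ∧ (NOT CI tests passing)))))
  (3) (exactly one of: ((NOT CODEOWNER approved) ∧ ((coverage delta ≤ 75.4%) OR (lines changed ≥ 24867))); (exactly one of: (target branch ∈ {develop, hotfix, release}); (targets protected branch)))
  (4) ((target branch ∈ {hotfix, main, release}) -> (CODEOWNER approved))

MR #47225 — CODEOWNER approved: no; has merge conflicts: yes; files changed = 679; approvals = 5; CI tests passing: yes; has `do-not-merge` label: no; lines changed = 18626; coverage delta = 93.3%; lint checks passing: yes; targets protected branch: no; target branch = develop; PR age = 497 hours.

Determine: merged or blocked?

Blocked

Atomic conditions:
  files changed < 606: 679 < 606 is false
  targets protected branch: no → false
  PR age ≥ 195 hours: 497 ≥ 195 is true
  has `do-not-merge` label: no → false
  approvals ≤ 1: 5 ≤ 1 is false
  NOT lint checks passing: yes → false
  CI tests passing: yes → true
  PR age > 409 hours: 497 > 409 is true
  NOT has merge conflicts: yes → false
  NOT CI tests passing: yes → false
  NOT CODEOWNER approved: no → true
  coverage delta ≤ 75.4%: 93.3 ≤ 75.4 is false
  lines changed ≥ 24867: 18626 ≥ 24867 is false
  target branch ∈ {develop, hotfix, release}: develop is in the set → true
  target branch ∈ {hotfix, main, release}: develop is not in the set → false
  CODEOWNER approved: no → false
Combine:
[1.1.2] false OR true = true
[1.1.3] false OR false = false
[1.1] false OR true OR false = true
[1] NOT true = false
[2.1.1] false AND true = false
[2.1] NOT false = true
[2.2.2.1] false AND false = false
[2.2.2] NOT false = true
[2.2] true OR true = true
[2] true OR true = true
[3.1.2] false OR false = false
[3.1] true AND false = false
[3.2] exactly-one(true, false) = true
[3] exactly-one(false, true) = true
[4] false → false (antecedent false ⇒ implication holds) = true
[root] false AND true AND true AND true = false
Overall: false → blocked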